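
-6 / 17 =-0.35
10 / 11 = 0.91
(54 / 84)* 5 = 45 / 14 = 3.21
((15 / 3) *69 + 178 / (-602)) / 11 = 103756 / 3311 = 31.34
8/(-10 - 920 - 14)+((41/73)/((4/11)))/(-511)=-101215/8803508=-0.01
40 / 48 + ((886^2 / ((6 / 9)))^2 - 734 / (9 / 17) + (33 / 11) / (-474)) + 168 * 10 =985795897554902 / 711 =1386492120330.38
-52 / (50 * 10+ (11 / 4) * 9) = -208 / 2099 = -0.10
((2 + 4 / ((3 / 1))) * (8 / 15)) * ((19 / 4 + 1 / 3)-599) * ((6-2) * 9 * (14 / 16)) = -99778 / 3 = -33259.33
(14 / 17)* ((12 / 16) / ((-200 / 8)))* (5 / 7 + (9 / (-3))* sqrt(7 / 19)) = -3 / 170 + 63* sqrt(133) / 16150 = 0.03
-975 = -975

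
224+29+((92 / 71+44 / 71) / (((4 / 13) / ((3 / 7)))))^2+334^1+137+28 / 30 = 2712350006 / 3705135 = 732.05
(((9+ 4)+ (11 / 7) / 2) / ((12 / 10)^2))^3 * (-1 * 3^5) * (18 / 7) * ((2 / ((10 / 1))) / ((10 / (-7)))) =13479481875 / 175616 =76755.43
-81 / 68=-1.19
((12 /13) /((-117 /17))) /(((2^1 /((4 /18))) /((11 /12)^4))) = -248897 /23654592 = -0.01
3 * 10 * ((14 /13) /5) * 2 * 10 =129.23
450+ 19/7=3169/7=452.71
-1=-1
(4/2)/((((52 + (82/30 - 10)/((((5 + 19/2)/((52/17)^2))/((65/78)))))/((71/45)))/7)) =4165357/9068930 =0.46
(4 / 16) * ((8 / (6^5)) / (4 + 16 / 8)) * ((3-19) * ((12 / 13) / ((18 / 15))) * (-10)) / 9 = 50 / 85293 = 0.00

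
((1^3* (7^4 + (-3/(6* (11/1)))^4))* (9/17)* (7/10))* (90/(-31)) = -318908388519/123452912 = -2583.24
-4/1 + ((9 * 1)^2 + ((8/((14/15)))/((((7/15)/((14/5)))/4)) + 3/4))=7937/28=283.46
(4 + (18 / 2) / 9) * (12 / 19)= 60 / 19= 3.16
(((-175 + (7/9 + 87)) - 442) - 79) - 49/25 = -137291/225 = -610.18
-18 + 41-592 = -569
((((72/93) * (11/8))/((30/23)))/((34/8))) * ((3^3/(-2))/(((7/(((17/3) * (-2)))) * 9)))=506/1085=0.47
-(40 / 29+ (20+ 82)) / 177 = -2998 / 5133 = -0.58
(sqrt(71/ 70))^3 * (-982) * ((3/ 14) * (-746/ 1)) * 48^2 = 44938896768 * sqrt(4970)/ 8575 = 369459188.60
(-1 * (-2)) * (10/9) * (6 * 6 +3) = 260/3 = 86.67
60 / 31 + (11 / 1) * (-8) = -2668 / 31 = -86.06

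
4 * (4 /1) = 16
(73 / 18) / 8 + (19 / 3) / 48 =23 / 36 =0.64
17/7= 2.43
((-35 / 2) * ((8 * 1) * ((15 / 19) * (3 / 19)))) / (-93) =2100 / 11191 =0.19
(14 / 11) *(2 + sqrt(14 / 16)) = 7 *sqrt(14) / 22 + 28 / 11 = 3.74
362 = 362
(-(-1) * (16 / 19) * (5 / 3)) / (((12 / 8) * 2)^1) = 80 / 171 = 0.47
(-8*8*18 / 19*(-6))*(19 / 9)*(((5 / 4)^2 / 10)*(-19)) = -2280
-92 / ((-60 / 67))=1541 / 15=102.73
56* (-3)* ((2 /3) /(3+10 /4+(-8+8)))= -224 /11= -20.36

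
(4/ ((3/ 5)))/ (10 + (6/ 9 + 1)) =4/ 7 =0.57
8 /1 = 8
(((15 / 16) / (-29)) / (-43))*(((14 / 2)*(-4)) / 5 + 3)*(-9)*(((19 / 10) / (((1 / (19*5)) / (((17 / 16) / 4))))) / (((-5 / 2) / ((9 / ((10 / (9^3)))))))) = -14132964807 / 63846400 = -221.36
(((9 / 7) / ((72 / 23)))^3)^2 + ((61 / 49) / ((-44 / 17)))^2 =881235781673 / 3731758514176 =0.24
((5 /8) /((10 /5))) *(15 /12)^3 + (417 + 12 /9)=1286995 /3072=418.94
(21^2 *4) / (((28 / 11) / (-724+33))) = -478863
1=1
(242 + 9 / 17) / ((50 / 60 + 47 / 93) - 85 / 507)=129602382 / 625787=207.10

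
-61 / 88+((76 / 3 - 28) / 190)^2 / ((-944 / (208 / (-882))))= -128916980623 / 185978608200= -0.69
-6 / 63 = -2 / 21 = -0.10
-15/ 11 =-1.36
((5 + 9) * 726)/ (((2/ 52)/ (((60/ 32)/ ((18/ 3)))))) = 165165/ 2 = 82582.50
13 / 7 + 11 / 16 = 285 / 112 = 2.54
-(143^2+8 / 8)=-20450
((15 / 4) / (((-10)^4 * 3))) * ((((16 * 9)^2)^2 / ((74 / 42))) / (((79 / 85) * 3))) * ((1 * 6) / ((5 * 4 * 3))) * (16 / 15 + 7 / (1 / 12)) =170026407936 / 1826875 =93069.54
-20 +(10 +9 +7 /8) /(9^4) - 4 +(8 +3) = -227395 /17496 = -13.00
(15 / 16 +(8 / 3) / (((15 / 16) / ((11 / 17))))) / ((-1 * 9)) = -34003 / 110160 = -0.31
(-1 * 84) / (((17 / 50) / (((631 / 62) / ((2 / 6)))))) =-3975300 / 527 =-7543.26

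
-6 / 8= -3 / 4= -0.75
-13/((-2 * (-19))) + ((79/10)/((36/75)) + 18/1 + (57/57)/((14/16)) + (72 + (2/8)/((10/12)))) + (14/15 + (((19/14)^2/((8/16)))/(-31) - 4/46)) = 8625719089/79656360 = 108.29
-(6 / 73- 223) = 16273 / 73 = 222.92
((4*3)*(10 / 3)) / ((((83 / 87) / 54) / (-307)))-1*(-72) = -57685464 / 83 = -695005.59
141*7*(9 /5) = 8883 /5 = 1776.60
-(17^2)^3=-24137569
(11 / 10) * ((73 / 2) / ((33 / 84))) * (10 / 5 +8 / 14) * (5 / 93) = 438 / 31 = 14.13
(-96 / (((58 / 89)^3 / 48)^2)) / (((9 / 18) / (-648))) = 2225967274663335936 / 594823321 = 3742232686.71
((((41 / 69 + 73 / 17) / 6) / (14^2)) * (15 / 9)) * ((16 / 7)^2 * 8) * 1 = 7339520 / 25347357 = 0.29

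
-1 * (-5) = 5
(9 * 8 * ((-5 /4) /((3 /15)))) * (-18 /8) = 2025 /2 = 1012.50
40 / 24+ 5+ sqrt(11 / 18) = sqrt(22) / 6+ 20 / 3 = 7.45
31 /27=1.15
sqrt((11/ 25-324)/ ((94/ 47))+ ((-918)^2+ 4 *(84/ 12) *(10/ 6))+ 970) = sqrt(759220998)/ 30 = 918.47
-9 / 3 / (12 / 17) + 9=19 / 4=4.75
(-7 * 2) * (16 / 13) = -224 / 13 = -17.23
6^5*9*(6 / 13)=419904 / 13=32300.31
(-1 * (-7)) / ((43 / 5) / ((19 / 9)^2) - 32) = -12635 / 54277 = -0.23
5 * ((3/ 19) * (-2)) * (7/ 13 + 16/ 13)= -690/ 247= -2.79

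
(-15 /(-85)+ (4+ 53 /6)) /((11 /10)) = 6635 /561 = 11.83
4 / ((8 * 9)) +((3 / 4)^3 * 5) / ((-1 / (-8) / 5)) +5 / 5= 6151 / 72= 85.43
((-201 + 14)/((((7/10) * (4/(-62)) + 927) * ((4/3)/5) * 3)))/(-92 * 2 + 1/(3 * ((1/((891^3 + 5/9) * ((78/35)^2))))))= -20625/95778012268736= -0.00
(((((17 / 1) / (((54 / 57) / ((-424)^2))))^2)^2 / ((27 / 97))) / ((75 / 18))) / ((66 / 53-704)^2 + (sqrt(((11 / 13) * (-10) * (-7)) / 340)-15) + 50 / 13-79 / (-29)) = 519175161342474516174767695682548784596197853626368 / 2745667219727489740518377399355-11892181144212748064843442520006347154522112 * sqrt(34034) / 13728336098637448702591886996775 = 189088728171801508014.61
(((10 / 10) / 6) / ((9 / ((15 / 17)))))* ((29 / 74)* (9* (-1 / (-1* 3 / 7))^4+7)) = 89320 / 50949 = 1.75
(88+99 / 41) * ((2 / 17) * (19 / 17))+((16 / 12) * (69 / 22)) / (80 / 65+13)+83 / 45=3044003177 / 217014435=14.03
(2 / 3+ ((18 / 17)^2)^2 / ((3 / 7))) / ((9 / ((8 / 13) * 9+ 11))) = 193902910 / 29315871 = 6.61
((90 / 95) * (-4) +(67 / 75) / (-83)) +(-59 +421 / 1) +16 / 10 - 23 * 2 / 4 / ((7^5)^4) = 6791170372886590088398309 / 18874860592700118836550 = 359.80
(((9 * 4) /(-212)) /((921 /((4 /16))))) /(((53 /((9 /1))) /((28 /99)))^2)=-588 /5530333919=-0.00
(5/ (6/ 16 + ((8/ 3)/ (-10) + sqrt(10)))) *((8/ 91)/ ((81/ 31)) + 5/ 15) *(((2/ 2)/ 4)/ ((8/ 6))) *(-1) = 67625/ 18122706-1352500 *sqrt(10)/ 39265863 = -0.11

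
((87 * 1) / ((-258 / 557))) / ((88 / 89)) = -1437617 / 7568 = -189.96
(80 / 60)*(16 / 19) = 64 / 57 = 1.12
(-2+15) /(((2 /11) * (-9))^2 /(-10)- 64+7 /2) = -15730 /73529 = -0.21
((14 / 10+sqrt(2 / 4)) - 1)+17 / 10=sqrt(2) / 2+21 / 10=2.81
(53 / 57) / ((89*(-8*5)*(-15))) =53 / 3043800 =0.00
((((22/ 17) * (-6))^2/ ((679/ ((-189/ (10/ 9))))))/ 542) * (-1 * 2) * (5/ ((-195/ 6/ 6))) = -25404192/ 493801295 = -0.05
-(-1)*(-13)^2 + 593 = 762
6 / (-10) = -3 / 5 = -0.60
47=47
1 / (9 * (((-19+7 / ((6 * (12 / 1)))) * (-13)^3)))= 8 / 2990117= 0.00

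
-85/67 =-1.27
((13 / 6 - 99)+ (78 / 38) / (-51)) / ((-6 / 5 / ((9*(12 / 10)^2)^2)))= 547452756 / 40375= 13559.20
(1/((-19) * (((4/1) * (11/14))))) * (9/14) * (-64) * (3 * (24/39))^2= 82944/35321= 2.35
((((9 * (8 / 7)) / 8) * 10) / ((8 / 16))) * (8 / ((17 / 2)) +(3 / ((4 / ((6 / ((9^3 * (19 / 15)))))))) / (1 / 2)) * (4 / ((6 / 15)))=1658600 / 6783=244.52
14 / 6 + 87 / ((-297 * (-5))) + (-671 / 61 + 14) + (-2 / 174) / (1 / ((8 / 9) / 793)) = 184136539 / 34150545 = 5.39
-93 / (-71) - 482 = -34129 / 71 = -480.69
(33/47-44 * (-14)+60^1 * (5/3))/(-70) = -6737/658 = -10.24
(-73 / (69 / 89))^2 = 42211009 / 4761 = 8866.00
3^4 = 81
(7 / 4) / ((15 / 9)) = 21 / 20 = 1.05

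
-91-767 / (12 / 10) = -4381 / 6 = -730.17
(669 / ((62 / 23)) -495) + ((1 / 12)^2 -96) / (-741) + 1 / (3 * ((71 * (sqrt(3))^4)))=-57937094641 / 234855504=-246.69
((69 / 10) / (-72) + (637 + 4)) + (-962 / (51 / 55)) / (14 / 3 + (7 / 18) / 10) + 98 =162870133 / 314160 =518.43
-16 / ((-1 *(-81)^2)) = 16 / 6561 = 0.00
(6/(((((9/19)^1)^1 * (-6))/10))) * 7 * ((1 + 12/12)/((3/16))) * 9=-42560/3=-14186.67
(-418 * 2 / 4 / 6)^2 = 43681 / 36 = 1213.36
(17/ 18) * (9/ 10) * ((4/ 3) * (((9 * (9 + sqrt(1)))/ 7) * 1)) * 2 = 204/ 7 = 29.14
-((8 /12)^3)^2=-64 /729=-0.09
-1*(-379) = 379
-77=-77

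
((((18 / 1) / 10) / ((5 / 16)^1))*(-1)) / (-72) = 2 / 25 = 0.08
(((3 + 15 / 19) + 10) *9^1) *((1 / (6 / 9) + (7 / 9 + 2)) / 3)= 10087 / 57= 176.96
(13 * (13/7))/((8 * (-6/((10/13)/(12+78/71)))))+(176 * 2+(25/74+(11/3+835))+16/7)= 1379619361/1156176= 1193.26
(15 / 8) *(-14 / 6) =-35 / 8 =-4.38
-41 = -41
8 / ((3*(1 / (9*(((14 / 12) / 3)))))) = 28 / 3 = 9.33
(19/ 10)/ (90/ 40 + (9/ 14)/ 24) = 1064/ 1275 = 0.83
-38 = -38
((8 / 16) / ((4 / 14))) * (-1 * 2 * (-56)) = 196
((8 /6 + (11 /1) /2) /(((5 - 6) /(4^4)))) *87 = -152192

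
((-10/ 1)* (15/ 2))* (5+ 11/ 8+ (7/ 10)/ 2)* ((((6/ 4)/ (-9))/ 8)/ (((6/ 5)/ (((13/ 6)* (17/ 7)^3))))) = 429519025/ 1580544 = 271.75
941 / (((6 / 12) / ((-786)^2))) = 1162692072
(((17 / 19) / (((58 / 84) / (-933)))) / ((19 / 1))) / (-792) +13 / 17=6617421 / 7830812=0.85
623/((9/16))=9968/9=1107.56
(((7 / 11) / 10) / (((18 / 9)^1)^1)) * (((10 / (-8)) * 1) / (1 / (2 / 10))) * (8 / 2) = -7 / 220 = -0.03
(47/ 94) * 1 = 0.50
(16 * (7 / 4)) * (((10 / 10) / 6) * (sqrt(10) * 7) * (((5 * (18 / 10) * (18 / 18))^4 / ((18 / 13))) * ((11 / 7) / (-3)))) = -81081 * sqrt(10) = -256400.63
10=10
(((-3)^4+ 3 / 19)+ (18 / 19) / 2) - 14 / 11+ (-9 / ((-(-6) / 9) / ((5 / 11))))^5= -844097694085 / 97919008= -8620.37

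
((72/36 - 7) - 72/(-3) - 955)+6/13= -12162/13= -935.54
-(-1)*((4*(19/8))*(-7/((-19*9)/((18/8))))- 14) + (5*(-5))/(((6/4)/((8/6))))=-2545/72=-35.35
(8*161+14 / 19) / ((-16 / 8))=-12243 / 19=-644.37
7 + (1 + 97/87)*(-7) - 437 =-38698/87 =-444.80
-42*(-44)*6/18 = 616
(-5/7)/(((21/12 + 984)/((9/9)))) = -20/27601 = -0.00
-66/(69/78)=-1716/23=-74.61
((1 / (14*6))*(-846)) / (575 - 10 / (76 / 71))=-893 / 50155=-0.02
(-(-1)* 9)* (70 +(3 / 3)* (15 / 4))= 2655 / 4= 663.75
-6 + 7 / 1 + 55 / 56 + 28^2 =44015 / 56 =785.98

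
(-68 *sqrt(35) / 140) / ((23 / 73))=-1241 *sqrt(35) / 805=-9.12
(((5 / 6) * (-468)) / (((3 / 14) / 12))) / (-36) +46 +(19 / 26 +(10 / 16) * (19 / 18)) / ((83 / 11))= 101437369 / 155376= 652.85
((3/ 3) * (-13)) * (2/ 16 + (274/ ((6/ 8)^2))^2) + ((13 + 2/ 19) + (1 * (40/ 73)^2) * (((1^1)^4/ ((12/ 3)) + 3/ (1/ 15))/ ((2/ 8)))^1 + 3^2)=-202377961224887/ 65610648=-3084529.22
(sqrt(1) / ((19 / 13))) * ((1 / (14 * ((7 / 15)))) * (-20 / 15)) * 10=-1300 / 931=-1.40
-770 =-770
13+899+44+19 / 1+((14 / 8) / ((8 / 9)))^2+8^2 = 1067905 / 1024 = 1042.88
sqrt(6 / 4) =sqrt(6) / 2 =1.22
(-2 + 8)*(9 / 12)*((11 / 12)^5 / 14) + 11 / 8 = 1225499 / 774144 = 1.58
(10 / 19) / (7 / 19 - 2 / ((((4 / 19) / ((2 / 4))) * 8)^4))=83886080 / 56244157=1.49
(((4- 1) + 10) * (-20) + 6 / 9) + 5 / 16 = -12433 / 48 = -259.02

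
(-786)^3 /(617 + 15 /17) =-1031873769 /1313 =-785890.15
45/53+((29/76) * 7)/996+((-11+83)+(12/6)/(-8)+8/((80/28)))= 1512516647/20059440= 75.40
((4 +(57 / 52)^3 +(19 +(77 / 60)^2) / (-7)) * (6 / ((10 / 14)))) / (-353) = -524306123 / 9306492000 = -0.06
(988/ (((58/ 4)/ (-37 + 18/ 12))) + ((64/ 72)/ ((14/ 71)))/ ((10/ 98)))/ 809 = -3099008/ 1055745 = -2.94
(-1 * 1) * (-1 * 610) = 610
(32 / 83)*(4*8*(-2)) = -2048 / 83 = -24.67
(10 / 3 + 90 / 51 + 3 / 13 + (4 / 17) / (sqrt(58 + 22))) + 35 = sqrt(5) / 85 + 26738 / 663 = 40.36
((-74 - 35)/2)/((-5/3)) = 32.70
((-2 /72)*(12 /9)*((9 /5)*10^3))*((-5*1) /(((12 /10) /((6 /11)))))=5000 /33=151.52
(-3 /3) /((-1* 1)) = 1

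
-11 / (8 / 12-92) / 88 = 3 / 2192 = 0.00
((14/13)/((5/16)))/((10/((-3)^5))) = -27216/325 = -83.74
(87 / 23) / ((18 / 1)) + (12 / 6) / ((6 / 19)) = 301 / 46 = 6.54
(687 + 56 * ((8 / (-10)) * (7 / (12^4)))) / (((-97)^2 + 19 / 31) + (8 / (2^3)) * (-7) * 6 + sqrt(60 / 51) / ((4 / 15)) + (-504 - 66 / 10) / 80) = 1361624701783478090 / 18554236905265411473 - 21390235910000 * sqrt(85) / 6184745635088470491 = 0.07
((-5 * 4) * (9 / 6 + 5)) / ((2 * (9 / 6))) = -130 / 3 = -43.33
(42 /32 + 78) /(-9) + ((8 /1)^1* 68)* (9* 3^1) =234867 /16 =14679.19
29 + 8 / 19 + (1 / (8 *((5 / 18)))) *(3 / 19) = 11207 / 380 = 29.49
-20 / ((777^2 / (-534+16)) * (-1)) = -40 / 2331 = -0.02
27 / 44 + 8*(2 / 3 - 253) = -266383 / 132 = -2018.05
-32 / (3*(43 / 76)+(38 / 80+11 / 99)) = -218880 / 15619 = -14.01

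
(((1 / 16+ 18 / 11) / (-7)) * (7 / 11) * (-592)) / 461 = 11063 / 55781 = 0.20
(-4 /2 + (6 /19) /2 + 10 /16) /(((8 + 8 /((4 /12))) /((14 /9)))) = -1295 /21888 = -0.06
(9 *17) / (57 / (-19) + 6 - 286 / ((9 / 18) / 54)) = -51 / 10295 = -0.00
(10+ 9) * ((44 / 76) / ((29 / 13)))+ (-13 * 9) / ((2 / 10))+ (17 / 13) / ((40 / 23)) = -8736101 / 15080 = -579.32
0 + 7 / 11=7 / 11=0.64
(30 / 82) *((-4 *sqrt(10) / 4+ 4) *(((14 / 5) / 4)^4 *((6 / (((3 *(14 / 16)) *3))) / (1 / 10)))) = 2744 / 1025-686 *sqrt(10) / 1025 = 0.56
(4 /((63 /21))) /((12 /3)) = 1 /3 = 0.33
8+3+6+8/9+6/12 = 331/18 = 18.39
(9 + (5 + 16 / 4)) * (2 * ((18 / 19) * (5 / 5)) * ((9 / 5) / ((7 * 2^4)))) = 729 / 1330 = 0.55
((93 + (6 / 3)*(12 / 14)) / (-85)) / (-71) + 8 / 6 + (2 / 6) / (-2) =17629 / 14910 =1.18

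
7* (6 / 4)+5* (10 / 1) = 121 / 2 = 60.50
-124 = -124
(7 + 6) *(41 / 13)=41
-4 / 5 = -0.80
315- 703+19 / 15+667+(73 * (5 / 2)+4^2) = 14363 / 30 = 478.77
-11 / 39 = -0.28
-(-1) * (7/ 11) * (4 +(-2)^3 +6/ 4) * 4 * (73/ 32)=-14.52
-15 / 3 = -5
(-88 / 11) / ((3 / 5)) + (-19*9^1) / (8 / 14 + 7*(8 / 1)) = -2159 / 132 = -16.36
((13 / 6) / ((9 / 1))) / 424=13 / 22896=0.00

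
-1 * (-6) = 6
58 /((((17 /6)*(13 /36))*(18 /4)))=2784 /221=12.60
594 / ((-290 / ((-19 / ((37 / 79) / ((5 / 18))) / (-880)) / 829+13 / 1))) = -3789714999 / 142322720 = -26.63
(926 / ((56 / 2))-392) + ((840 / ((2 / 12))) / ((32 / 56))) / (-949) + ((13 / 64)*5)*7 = -153527995 / 425152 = -361.11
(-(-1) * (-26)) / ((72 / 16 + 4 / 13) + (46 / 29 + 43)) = -19604 / 37243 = -0.53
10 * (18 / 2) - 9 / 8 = 711 / 8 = 88.88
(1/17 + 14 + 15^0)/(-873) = -256/14841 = -0.02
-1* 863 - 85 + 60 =-888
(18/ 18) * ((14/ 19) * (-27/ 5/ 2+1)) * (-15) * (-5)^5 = -1115625/ 19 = -58717.11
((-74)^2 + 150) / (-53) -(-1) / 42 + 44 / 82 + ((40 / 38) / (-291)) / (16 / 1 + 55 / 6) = -2681865146951 / 25398688938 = -105.59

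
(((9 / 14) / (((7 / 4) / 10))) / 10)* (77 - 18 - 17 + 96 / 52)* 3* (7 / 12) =2565 / 91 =28.19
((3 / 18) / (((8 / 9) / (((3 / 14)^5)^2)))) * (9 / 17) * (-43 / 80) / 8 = -68555889 / 50353450338222080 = -0.00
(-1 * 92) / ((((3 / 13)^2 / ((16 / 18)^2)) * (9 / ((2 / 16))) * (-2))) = 62192 / 6561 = 9.48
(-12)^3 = -1728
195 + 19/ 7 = 1384/ 7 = 197.71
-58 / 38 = -29 / 19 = -1.53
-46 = -46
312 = 312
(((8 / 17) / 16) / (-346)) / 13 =-1 / 152932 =-0.00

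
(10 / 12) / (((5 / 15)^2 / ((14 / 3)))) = 35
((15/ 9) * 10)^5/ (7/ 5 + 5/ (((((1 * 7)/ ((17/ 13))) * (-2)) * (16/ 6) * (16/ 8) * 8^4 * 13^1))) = 242278400000000000/ 263753647551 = 918578.39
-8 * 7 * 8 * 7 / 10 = -1568 / 5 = -313.60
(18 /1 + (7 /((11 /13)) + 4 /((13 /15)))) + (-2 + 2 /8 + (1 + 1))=17811 /572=31.14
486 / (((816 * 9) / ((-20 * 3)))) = -135 / 34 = -3.97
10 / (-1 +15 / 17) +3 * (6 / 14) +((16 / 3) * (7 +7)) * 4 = 4514 / 21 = 214.95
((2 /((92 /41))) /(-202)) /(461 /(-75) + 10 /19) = 0.00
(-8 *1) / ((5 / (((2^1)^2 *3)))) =-96 / 5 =-19.20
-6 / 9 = -2 / 3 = -0.67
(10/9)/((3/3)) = 10/9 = 1.11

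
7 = 7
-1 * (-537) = 537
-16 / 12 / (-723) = 4 / 2169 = 0.00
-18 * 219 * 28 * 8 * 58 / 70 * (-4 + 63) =-215832384 / 5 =-43166476.80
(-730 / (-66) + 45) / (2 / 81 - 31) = -49950 / 27599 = -1.81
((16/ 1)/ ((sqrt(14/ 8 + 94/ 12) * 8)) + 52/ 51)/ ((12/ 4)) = 4 * sqrt(345)/ 345 + 52/ 153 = 0.56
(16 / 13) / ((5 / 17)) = 272 / 65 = 4.18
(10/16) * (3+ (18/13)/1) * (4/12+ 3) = 475/52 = 9.13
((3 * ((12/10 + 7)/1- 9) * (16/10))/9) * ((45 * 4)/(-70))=192/175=1.10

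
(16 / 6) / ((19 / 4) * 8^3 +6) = 4 / 3657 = 0.00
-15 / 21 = -5 / 7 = -0.71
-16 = -16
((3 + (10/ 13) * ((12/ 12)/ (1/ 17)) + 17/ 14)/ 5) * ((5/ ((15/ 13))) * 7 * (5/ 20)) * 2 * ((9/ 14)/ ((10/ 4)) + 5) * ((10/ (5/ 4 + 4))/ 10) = 52.52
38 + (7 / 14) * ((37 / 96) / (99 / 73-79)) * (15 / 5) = 13781875 / 362752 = 37.99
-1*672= -672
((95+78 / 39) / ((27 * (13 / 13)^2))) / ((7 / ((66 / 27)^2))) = 46948 / 15309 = 3.07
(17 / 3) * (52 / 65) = 68 / 15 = 4.53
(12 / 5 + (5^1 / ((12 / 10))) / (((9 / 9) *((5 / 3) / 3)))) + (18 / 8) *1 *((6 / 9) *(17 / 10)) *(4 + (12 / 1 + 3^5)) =13407 / 20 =670.35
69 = 69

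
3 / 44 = 0.07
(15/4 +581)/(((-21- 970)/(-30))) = 35085/1982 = 17.70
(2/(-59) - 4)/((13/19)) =-4522/767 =-5.90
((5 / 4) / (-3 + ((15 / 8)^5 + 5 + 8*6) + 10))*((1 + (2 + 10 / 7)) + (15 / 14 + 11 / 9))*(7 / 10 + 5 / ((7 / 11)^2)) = 528078848 / 400641885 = 1.32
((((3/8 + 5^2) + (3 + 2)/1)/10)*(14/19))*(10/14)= 243/152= 1.60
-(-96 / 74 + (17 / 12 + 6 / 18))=-67 / 148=-0.45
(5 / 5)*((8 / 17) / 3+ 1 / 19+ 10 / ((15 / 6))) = 4079 / 969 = 4.21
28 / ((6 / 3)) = 14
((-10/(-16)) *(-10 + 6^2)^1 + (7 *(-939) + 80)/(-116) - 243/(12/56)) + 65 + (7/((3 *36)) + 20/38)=-59280961/59508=-996.18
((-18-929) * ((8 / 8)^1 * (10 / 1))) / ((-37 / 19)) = 179930 / 37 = 4862.97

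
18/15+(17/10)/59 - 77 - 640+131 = -69003/118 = -584.77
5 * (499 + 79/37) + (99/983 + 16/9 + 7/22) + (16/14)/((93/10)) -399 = 3295761412109/1562716386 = 2109.00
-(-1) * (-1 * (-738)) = 738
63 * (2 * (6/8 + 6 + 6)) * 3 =9639/2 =4819.50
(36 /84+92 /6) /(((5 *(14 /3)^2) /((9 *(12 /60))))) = 0.26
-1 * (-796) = 796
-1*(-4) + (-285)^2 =81229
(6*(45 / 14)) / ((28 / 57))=7695 / 196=39.26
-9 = -9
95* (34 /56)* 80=32300 /7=4614.29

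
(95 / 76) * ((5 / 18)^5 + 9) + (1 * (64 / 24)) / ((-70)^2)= 104186615473 / 9258883200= 11.25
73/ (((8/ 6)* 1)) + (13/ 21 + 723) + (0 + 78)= 71935/ 84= 856.37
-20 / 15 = -4 / 3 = -1.33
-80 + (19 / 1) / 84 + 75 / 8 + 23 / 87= -341695 / 4872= -70.13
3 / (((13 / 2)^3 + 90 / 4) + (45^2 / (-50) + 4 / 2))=24 / 2069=0.01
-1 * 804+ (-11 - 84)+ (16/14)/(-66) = -207673/231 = -899.02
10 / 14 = 5 / 7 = 0.71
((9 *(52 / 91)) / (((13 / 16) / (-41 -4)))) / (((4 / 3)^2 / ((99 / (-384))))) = 120285 / 2912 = 41.31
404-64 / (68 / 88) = 5460 / 17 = 321.18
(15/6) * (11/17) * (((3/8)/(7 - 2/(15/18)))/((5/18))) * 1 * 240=44550/391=113.94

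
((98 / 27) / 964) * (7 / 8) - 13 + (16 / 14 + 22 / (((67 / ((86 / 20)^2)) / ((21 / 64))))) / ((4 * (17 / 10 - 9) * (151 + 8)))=-196434691488017 / 15113405986560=-13.00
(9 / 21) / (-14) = -3 / 98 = -0.03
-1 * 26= -26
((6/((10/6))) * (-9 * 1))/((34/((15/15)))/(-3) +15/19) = 3.07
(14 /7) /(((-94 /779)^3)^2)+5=223474563534133961 /344934890528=647874.63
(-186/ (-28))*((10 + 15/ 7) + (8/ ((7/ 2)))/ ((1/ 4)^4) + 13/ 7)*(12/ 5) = 9552.05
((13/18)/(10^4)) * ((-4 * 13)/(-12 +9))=169/135000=0.00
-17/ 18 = -0.94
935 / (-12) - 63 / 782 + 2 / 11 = -4016209 / 51612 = -77.82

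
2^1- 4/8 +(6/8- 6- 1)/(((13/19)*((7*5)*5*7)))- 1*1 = 1255/2548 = 0.49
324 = 324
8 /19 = 0.42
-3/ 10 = -0.30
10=10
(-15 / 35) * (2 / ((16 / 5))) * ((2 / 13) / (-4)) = 15 / 1456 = 0.01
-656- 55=-711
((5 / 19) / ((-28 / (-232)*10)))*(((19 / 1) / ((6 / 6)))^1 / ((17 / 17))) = 29 / 7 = 4.14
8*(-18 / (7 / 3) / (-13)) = 432 / 91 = 4.75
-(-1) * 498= 498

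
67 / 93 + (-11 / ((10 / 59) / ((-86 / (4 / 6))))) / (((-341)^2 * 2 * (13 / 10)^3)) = 51336509 / 69673461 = 0.74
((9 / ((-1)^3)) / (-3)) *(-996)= -2988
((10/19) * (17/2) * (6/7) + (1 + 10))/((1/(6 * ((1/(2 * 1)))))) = 5919/133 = 44.50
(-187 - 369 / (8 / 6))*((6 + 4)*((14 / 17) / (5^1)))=-12985 / 17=-763.82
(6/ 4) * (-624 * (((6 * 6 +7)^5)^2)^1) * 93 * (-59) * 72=7991491855103947519932096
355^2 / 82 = 1536.89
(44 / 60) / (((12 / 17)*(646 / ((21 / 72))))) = 77 / 164160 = 0.00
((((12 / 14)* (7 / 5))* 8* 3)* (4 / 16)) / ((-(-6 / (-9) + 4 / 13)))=-702 / 95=-7.39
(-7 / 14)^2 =1 / 4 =0.25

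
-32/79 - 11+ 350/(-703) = -661053/55537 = -11.90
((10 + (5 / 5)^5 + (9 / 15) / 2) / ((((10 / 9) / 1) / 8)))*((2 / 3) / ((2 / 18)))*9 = 109836 / 25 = 4393.44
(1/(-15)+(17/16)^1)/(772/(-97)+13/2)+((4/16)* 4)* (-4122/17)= -140377231/577320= -243.15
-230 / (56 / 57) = -6555 / 28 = -234.11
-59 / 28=-2.11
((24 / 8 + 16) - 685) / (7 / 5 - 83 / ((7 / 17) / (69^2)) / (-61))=-710955 / 16795922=-0.04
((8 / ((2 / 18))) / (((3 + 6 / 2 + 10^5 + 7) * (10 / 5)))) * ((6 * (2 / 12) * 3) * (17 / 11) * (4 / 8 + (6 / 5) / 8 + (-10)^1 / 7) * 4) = -200124 / 38505005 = -0.01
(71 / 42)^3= 357911 / 74088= 4.83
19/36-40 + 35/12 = -329/9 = -36.56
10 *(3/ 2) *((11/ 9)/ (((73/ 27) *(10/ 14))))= 693/ 73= 9.49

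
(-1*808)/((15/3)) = -808/5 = -161.60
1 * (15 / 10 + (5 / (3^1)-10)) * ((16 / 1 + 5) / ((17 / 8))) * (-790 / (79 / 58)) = 665840 / 17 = 39167.06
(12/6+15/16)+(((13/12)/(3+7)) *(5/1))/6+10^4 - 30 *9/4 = 357679/36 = 9935.53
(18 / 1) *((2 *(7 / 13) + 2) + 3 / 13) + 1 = 60.54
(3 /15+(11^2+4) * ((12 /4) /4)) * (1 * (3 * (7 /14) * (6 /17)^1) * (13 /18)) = 24427 /680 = 35.92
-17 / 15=-1.13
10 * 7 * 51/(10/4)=1428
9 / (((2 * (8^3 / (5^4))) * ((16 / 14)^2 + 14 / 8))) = 275625 / 153344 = 1.80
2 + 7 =9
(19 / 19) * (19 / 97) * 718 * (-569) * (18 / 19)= -7353756 / 97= -75811.92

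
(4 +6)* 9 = 90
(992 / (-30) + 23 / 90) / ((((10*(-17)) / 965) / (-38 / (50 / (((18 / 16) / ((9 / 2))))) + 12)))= 673086149 / 306000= 2199.63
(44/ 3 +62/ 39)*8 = 5072/ 39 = 130.05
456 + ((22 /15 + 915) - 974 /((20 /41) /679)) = -8126321 /6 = -1354386.83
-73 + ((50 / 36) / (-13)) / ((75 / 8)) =-73.01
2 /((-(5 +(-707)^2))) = -1 /249927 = -0.00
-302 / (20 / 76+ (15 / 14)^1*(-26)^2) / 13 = -40166 / 1252745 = -0.03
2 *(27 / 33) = 18 / 11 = 1.64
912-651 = 261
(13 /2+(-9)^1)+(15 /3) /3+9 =49 /6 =8.17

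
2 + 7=9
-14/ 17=-0.82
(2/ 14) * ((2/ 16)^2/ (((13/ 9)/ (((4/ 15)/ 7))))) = 3/ 50960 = 0.00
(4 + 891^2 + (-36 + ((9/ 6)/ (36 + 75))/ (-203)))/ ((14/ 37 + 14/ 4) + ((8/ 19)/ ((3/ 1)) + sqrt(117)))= -11522211404315139/ 364237197121 + 8601384172627206* sqrt(13)/ 364237197121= 53510.52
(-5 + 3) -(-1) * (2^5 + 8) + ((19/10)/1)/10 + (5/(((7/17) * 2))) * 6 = 52233/700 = 74.62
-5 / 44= -0.11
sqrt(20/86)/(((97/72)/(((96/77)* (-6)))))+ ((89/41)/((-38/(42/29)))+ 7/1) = 156268/22591 - 41472* sqrt(430)/321167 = 4.24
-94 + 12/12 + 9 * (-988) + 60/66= -98825/11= -8984.09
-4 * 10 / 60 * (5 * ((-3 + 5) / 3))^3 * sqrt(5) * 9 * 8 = -3975.23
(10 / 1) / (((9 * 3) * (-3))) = -10 / 81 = -0.12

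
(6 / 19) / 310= 3 / 2945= 0.00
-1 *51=-51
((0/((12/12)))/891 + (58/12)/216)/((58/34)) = 17/1296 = 0.01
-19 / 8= -2.38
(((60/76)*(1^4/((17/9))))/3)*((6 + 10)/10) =72/323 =0.22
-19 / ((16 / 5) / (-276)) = 6555 / 4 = 1638.75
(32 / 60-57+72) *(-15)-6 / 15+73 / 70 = -3253 / 14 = -232.36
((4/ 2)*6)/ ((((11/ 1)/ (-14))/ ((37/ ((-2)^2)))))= -1554/ 11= -141.27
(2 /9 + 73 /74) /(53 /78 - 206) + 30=10663897 /355533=29.99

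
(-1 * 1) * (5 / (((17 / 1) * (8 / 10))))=-0.37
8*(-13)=-104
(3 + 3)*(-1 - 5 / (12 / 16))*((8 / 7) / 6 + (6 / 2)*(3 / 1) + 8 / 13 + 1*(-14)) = 52670 / 273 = 192.93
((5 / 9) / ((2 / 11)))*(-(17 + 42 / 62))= -54.01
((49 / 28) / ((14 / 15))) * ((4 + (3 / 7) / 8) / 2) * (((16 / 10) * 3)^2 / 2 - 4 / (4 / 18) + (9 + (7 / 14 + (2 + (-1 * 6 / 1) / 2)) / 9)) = 251743 / 26880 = 9.37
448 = 448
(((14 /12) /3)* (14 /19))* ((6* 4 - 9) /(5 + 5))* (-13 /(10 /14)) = -4459 /570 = -7.82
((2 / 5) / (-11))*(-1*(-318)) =-636 / 55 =-11.56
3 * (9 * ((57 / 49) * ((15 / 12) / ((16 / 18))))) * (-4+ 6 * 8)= 761805 / 392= 1943.38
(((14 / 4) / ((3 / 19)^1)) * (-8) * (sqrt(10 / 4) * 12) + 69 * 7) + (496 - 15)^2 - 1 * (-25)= 228504.34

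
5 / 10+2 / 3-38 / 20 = -11 / 15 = -0.73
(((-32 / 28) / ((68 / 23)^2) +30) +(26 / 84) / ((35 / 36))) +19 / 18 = 19909558 / 637245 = 31.24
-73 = -73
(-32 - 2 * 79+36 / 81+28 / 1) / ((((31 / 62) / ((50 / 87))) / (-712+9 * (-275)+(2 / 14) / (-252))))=204354938150 / 345303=591813.39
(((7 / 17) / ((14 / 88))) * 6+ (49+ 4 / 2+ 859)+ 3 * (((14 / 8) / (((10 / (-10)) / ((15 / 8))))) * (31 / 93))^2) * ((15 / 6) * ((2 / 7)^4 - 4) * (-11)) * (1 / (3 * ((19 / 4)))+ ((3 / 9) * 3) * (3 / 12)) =32668.38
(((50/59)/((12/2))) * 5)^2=15625/31329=0.50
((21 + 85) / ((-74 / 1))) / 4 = -53 / 148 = -0.36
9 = 9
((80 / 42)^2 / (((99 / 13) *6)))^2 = 108160000 / 17154974529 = 0.01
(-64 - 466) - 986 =-1516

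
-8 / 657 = -0.01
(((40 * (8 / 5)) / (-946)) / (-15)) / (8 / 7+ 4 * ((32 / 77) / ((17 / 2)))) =476 / 141255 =0.00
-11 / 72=-0.15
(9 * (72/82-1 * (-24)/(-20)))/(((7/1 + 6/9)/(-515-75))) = 210276/943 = 222.99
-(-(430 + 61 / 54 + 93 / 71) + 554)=-121.56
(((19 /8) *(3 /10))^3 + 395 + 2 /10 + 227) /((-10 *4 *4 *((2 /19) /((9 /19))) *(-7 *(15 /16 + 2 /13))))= 37293936381 /16271360000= 2.29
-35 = -35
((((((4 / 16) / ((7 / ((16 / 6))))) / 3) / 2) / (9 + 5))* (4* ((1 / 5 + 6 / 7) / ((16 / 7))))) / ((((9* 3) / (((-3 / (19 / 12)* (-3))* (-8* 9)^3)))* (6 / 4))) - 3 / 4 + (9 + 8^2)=-700657 / 18620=-37.63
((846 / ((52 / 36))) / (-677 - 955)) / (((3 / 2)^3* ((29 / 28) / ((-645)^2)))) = -273744450 / 6409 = -42712.51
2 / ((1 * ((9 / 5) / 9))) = 10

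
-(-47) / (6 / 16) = 376 / 3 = 125.33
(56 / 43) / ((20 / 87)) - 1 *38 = -6952 / 215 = -32.33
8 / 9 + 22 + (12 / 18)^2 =70 / 3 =23.33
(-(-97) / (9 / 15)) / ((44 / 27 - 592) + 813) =4365 / 6011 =0.73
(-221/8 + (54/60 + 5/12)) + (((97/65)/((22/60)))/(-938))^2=-14200120556053/539757898680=-26.31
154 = 154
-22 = -22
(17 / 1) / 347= 0.05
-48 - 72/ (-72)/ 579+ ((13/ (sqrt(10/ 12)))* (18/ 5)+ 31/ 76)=-2094167/ 44004+ 234* sqrt(30)/ 25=3.68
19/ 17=1.12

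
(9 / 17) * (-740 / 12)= -555 / 17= -32.65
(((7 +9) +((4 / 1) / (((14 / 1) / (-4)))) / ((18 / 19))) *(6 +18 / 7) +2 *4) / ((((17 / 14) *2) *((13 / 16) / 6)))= 634112 / 1547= 409.90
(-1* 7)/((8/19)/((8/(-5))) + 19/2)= -266/351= -0.76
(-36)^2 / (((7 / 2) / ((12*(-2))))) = -62208 / 7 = -8886.86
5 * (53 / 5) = 53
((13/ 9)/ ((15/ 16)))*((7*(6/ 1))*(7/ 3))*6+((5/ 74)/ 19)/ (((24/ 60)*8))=917118053/ 1012320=905.96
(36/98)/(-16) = -0.02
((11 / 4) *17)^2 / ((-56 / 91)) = -454597 / 128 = -3551.54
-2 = -2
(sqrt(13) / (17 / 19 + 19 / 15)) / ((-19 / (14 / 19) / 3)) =-45 * sqrt(13) / 836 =-0.19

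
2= 2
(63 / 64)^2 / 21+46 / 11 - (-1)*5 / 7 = 1558745 / 315392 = 4.94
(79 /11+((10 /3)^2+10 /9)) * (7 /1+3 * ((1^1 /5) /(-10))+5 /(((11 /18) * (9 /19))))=8527319 /18150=469.82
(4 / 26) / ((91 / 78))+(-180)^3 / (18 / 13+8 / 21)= -72442185108 / 21931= -3303186.59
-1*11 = -11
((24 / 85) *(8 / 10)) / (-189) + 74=1981318 / 26775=74.00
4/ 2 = 2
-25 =-25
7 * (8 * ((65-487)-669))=-61096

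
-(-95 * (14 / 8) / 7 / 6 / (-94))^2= -9025 / 5089536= -0.00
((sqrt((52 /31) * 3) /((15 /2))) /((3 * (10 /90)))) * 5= 4 * sqrt(1209) /31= 4.49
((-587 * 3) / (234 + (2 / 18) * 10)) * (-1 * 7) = 110943 / 2116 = 52.43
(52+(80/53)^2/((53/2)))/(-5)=-7754404/744385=-10.42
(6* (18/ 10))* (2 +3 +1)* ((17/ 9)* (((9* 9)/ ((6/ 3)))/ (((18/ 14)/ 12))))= 231336/ 5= 46267.20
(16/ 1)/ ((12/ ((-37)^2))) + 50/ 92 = 251971/ 138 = 1825.88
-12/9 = -4/3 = -1.33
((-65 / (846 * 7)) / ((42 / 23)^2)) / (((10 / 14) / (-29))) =199433 / 1492344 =0.13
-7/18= -0.39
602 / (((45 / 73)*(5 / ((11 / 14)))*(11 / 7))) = 97.66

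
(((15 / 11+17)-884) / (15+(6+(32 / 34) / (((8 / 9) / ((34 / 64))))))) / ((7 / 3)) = -17.21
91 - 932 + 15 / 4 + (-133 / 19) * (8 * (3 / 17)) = -57605 / 68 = -847.13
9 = 9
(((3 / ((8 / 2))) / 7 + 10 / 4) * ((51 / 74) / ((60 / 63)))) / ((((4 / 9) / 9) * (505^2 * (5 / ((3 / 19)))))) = 2714067 / 573704240000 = 0.00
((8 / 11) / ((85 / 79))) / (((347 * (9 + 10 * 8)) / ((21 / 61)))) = 13272 / 1761411905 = 0.00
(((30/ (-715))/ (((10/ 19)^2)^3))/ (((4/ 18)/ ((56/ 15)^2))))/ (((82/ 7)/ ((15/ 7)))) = -22.65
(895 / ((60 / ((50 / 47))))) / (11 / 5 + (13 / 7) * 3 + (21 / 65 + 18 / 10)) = 2036125 / 1269564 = 1.60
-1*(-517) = 517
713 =713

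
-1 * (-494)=494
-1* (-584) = 584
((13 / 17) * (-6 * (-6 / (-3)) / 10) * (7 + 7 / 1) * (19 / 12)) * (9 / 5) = -15561 / 425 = -36.61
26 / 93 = 0.28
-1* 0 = 0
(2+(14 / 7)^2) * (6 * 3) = 108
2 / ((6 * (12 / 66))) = 11 / 6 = 1.83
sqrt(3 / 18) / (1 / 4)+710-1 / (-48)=2 * sqrt(6) / 3+34081 / 48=711.65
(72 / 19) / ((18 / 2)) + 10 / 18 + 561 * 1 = 96098 / 171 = 561.98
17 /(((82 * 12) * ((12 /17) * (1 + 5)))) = 289 /70848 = 0.00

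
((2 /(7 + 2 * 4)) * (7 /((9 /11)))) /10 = 77 /675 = 0.11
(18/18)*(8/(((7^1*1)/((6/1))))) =48/7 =6.86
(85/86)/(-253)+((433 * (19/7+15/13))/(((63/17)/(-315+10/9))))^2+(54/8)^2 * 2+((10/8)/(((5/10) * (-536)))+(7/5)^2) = 15621388722977522127672912583/776198274946894800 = 20125513322.03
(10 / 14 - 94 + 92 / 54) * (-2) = 34618 / 189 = 183.16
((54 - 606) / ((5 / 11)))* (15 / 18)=-1012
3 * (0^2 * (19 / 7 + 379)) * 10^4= 0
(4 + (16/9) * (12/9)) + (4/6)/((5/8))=1004/135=7.44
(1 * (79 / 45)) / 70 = 79 / 3150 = 0.03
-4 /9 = -0.44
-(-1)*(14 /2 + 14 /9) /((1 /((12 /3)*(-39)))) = -4004 /3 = -1334.67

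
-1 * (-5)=5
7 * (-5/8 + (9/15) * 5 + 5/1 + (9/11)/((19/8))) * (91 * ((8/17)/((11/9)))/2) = 946.65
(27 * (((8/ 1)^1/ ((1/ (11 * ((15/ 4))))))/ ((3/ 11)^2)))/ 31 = 119790/ 31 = 3864.19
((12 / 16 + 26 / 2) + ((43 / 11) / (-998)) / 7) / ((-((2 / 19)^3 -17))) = 4831431587 / 5973239580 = 0.81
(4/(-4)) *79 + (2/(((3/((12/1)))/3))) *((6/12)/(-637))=-50335/637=-79.02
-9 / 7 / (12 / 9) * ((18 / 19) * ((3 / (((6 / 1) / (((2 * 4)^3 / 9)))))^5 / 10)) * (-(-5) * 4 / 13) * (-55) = 60473139527680 / 420147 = 143933288.89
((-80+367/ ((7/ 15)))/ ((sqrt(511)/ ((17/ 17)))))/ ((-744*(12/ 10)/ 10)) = -123625*sqrt(511)/ 7983864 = -0.35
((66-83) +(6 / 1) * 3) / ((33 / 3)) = 1 / 11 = 0.09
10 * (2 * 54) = 1080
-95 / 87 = -1.09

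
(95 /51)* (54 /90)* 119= 133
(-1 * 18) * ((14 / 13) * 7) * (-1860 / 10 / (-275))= -328104 / 3575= -91.78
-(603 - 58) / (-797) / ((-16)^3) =-545 / 3264512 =-0.00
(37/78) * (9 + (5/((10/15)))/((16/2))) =1961/416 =4.71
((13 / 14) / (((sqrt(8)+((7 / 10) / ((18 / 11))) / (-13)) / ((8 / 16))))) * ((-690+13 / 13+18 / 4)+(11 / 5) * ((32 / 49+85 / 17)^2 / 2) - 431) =-92321016503040 * sqrt(2) / 736127624897 - 216993842208 / 105161089271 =-179.43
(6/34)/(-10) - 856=-145523/170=-856.02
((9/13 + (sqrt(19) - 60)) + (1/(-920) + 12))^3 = -185755119073608397/1710777536000 + 963150843307 * sqrt(19)/143041600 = -79229.31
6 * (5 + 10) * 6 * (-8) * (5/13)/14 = -10800/91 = -118.68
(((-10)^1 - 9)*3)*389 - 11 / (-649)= -1308206 / 59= -22172.98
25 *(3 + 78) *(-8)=-16200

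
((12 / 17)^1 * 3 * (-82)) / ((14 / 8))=-11808 / 119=-99.23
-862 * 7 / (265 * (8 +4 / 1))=-3017 / 1590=-1.90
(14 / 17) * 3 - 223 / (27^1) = -2657 / 459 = -5.79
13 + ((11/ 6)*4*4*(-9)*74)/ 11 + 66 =-1697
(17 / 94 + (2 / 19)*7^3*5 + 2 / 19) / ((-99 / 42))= -2260517 / 29469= -76.71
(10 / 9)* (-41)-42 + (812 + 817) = 13873 / 9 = 1541.44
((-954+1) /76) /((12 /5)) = -4765 /912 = -5.22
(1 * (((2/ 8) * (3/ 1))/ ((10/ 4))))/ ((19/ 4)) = 6/ 95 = 0.06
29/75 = 0.39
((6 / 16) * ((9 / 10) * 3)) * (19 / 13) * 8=1539 / 130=11.84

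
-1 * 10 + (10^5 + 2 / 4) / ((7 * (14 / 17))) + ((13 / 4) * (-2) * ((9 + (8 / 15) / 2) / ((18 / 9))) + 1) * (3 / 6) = 101856107 / 5880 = 17322.47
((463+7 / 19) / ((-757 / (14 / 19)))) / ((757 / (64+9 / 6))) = -8073268 / 206870689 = -0.04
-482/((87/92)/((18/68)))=-134.92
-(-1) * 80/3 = 80/3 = 26.67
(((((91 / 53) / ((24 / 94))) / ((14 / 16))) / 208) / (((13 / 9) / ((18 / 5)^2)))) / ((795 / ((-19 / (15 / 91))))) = -168777 / 3511250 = -0.05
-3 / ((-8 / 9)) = 3.38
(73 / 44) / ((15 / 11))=73 / 60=1.22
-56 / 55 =-1.02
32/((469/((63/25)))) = 0.17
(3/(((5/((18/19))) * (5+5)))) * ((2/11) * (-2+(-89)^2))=427626/5225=81.84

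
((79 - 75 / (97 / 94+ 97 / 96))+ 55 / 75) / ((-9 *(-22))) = 594514 / 2736855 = 0.22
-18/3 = -6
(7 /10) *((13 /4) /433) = 91 /17320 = 0.01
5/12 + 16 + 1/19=3755/228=16.47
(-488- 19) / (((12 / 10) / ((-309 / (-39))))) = -6695 / 2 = -3347.50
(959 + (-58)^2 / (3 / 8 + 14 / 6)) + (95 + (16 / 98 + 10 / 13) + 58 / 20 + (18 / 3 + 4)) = 14714221 / 6370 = 2309.92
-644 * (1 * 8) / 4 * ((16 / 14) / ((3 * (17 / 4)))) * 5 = -29440 / 51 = -577.25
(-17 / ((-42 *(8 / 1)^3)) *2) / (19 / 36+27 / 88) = 0.00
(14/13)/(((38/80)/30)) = 16800/247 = 68.02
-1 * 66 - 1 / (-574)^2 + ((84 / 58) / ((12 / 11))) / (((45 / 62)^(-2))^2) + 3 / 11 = -50752291372445273 / 776517468749792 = -65.36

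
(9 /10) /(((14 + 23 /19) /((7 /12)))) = 399 /11560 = 0.03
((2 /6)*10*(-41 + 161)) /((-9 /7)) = -2800 /9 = -311.11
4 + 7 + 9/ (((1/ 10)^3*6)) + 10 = 1521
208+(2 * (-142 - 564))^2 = 1993952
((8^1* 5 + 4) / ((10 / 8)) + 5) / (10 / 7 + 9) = 3.85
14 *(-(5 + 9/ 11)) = -896/ 11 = -81.45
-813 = -813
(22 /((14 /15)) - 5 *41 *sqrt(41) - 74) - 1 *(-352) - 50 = 1761 /7 - 205 *sqrt(41) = -1061.07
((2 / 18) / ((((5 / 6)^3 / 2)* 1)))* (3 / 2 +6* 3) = 936 / 125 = 7.49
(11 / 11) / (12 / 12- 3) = -1 / 2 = -0.50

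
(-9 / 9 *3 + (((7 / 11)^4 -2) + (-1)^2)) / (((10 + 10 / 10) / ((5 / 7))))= -280815 / 1127357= -0.25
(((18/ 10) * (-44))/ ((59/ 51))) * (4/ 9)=-8976/ 295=-30.43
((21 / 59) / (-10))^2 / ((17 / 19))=8379 / 5917700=0.00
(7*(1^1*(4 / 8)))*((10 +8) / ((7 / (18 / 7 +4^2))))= 1170 / 7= 167.14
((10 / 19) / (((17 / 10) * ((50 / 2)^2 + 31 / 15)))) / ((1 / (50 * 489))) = 18337500 / 1519069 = 12.07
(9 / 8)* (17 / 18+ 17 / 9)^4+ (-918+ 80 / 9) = -963775 / 1152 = -836.61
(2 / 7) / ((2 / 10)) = 10 / 7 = 1.43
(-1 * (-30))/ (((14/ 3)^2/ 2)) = 135/ 49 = 2.76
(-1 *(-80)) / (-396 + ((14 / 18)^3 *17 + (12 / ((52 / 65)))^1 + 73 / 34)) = -396576 / 1838399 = -0.22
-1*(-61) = 61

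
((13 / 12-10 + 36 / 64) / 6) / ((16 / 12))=-401 / 384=-1.04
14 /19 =0.74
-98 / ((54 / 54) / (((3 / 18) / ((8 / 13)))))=-637 / 24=-26.54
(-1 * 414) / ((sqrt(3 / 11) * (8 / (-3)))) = 207 * sqrt(33) / 4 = 297.28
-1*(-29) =29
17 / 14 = 1.21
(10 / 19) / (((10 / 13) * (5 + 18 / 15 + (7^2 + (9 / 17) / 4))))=4420 / 357447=0.01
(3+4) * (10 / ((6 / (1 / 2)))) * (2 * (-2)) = -70 / 3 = -23.33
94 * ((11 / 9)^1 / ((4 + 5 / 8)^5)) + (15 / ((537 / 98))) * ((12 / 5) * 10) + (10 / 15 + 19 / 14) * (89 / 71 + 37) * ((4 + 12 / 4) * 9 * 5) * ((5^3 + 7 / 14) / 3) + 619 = 8097071837828279086 / 7931631145617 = 1020858.34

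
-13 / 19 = -0.68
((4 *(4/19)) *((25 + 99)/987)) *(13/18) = 0.08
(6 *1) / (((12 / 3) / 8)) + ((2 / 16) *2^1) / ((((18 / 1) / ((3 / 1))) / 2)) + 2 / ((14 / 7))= 13.08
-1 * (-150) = 150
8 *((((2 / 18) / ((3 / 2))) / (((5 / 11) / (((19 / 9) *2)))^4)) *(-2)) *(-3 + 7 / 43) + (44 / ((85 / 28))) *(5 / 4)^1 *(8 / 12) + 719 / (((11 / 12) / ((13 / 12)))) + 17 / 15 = 23055505502112448 / 890274391875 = 25897.08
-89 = -89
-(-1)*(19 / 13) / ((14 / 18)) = 171 / 91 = 1.88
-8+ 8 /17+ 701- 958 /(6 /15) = -28926 /17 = -1701.53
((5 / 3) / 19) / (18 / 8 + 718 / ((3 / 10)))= 20 / 546193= 0.00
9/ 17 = 0.53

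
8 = 8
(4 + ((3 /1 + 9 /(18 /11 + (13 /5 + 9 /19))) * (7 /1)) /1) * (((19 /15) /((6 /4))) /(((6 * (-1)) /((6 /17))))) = -717763 /376533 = -1.91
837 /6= 279 /2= 139.50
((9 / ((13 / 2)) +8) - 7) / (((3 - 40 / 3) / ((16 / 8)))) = -6 / 13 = -0.46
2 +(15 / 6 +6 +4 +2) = 33 / 2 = 16.50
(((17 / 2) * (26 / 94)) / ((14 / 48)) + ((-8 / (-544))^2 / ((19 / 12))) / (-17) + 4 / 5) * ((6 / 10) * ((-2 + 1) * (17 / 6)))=-5442498553 / 361307800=-15.06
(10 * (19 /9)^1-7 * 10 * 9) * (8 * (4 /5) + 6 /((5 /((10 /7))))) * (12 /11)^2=-4980224 /847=-5879.84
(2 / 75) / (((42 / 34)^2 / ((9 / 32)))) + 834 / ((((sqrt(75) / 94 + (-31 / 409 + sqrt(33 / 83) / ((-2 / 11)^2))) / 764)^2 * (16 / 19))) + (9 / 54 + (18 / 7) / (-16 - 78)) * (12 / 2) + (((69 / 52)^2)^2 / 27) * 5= 1786854715883 / 1262898873600 + 23545335621926121696096 / (-483724 + 339470 * sqrt(3) + 2325983 * sqrt(2739))^2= 1586195.07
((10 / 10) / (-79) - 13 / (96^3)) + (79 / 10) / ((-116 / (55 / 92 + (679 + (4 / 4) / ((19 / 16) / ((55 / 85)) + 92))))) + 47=300972531604601 / 427732940390400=0.70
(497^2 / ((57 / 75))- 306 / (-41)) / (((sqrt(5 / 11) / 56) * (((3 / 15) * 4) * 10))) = 1772330273 * sqrt(55) / 3895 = 3374570.75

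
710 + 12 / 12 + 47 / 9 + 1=6455 / 9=717.22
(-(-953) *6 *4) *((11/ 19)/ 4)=62898/ 19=3310.42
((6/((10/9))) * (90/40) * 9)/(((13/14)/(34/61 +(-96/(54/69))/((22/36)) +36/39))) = -2660750127/113399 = -23463.61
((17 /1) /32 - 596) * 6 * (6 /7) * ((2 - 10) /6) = 57165 /14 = 4083.21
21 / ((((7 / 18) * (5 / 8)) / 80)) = 6912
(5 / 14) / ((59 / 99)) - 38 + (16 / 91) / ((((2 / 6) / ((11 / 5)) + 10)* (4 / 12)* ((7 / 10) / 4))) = -186859325 / 5036122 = -37.10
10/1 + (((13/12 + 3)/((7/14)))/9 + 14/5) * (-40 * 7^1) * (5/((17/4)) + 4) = -2461874/459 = -5363.56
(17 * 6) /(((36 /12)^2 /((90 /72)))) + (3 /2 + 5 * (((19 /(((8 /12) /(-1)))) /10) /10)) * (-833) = -5797 /120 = -48.31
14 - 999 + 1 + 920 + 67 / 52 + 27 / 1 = -1857 / 52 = -35.71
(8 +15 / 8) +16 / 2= 143 / 8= 17.88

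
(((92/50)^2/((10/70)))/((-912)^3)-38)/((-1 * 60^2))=4503893763703/426684672000000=0.01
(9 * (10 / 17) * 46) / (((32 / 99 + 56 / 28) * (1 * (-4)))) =-891 / 34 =-26.21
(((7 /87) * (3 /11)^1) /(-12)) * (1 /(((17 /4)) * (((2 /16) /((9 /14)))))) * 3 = -36 /5423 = -0.01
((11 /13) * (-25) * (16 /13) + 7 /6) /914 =-25217 /926796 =-0.03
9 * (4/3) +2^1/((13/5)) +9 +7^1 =28.77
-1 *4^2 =-16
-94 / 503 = -0.19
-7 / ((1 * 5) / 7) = -49 / 5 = -9.80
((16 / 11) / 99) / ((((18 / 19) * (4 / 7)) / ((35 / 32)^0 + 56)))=5054 / 3267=1.55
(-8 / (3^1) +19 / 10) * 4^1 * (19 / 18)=-437 / 135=-3.24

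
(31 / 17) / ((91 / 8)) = 248 / 1547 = 0.16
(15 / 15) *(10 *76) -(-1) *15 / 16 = 12175 / 16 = 760.94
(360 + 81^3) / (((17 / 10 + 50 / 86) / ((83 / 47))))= 2108886410 / 5123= 411650.68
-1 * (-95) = 95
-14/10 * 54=-75.60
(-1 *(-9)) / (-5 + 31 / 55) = -495 / 244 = -2.03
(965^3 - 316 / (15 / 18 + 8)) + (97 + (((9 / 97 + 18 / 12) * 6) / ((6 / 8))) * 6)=4619868462438 / 5141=898632262.68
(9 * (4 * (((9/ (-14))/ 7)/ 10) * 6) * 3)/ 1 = -1458/ 245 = -5.95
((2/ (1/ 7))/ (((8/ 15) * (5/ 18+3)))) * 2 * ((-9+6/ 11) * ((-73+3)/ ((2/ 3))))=14218.68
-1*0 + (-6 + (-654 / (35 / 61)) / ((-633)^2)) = -28061528 / 4674705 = -6.00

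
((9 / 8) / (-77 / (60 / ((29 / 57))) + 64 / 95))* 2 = 7695 / 71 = 108.38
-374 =-374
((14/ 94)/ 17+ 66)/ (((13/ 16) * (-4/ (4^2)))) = -259648/ 799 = -324.97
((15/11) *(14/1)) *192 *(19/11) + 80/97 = 74319440/11737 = 6332.06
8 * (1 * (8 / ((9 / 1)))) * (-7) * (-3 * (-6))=-896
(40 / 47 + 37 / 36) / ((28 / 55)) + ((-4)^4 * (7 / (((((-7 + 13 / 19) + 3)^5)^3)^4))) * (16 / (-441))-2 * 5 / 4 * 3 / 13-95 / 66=10355033751213740553899832574712337974164155249605189690582383675285591384213503658671984828664881906428562237646499 / 6184824700581367636421915216601015776491427221606899738054426462062715356307957854591928553735393636828554855337968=1.67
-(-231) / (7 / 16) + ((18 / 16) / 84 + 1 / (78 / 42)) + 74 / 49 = 10804785 / 20384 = 530.06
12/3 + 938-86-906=-50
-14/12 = -7/6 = -1.17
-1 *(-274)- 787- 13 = -526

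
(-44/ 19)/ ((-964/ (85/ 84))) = 935/ 384636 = 0.00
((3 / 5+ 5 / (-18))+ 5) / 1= 479 / 90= 5.32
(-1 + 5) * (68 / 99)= 2.75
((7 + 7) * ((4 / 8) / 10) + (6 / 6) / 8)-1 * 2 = -47 / 40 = -1.18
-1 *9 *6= -54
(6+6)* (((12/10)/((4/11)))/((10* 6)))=33/50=0.66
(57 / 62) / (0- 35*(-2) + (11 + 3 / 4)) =38 / 3379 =0.01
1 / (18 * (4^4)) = 1 / 4608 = 0.00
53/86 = 0.62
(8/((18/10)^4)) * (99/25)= 2200/729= 3.02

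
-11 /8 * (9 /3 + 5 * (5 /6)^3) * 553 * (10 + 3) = -100667567 /1728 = -58256.69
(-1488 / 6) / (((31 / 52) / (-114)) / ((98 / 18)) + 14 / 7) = -24012352 / 193555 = -124.06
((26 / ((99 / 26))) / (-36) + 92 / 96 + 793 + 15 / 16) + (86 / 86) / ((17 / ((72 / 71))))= 13675528949 / 17206992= 794.77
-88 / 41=-2.15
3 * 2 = 6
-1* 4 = -4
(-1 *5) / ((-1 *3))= 5 / 3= 1.67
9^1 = 9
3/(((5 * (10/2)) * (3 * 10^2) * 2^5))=1/80000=0.00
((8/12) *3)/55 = 2/55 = 0.04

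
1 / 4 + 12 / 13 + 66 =67.17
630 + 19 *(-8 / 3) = 1738 / 3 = 579.33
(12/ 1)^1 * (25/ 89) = 300/ 89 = 3.37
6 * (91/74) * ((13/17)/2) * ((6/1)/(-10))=-10647/6290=-1.69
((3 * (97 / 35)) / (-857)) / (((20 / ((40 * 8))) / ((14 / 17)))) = -9312 / 72845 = -0.13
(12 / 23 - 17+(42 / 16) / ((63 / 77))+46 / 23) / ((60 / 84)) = -15.78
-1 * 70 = -70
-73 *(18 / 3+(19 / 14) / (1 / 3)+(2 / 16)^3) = -2635519 / 3584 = -735.36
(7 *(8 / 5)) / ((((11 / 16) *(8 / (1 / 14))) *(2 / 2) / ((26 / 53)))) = 208 / 2915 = 0.07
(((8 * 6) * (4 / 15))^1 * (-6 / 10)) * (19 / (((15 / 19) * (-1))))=23104 / 125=184.83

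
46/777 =0.06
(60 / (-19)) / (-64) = 15 / 304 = 0.05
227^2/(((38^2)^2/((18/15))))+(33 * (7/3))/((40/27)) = 135545973/2606420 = 52.00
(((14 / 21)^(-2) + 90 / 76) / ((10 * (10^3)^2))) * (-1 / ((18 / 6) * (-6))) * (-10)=-29 / 152000000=-0.00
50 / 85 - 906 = -15392 / 17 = -905.41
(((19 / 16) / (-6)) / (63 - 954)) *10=0.00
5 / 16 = 0.31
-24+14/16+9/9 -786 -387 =-9561/8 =-1195.12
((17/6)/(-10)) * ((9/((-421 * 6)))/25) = 17/421000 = 0.00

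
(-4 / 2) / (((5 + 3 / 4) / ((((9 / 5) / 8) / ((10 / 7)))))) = -0.05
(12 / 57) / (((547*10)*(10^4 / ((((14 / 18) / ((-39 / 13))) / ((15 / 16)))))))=-14 / 13153640625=-0.00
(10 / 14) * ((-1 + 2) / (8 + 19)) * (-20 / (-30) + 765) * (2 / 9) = 22970 / 5103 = 4.50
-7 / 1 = -7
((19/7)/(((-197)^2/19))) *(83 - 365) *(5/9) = -169670/814989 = -0.21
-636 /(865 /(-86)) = 54696 /865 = 63.23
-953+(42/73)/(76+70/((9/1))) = -26227324/27521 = -952.99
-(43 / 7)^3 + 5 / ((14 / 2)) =-79262 / 343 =-231.08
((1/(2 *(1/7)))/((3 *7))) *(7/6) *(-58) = -203/18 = -11.28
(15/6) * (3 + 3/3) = 10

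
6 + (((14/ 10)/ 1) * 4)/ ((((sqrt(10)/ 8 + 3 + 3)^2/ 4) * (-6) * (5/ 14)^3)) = 78675968 * sqrt(10)/ 822255625 + 9111345314/ 2466766875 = 4.00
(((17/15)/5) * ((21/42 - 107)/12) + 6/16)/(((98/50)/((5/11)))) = -2455/6468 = -0.38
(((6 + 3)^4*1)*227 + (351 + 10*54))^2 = 2220809296644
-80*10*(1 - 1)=0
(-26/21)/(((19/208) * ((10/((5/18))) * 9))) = -1352/32319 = -0.04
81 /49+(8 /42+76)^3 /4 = 1024015309 /9261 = 110572.87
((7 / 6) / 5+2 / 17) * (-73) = -13067 / 510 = -25.62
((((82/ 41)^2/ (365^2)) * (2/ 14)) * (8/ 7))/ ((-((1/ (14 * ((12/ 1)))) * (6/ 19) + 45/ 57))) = -2432/ 392614075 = -0.00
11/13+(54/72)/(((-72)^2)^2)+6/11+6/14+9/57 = 1348028467787/681485156352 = 1.98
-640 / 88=-7.27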